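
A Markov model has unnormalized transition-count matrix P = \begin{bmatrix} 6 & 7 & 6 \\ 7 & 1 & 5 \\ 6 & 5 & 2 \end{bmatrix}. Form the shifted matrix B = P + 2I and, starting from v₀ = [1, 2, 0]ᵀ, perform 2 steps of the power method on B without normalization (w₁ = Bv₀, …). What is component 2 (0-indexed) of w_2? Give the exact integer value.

B = P + 2I has rows (8, 7, 6); (7, 3, 5); (6, 5, 4)
w1 = Bv₀ = (8·1 + 7·2 + 6·0; 7·1 + 3·2 + 5·0; 6·1 + 5·2 + 4·0) = (22, 13, 16)
w2 = Bw1 = (8·22 + 7·13 + 6·16; 7·22 + 3·13 + 5·16; 6·22 + 5·13 + 4·16) = (363, 273, 261)
Requested component of w2: 261

261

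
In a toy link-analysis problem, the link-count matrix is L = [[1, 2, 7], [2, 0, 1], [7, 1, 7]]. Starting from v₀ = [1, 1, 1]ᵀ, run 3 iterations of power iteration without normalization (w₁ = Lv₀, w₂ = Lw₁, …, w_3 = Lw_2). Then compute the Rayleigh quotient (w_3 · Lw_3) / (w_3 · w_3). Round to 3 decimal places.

11.932

w1 = Lv₀ = (1·1 + 2·1 + 7·1; 2·1 + 0·1 + 1·1; 7·1 + 1·1 + 7·1) = (10, 3, 15)
w2 = Lw1 = (1·10 + 2·3 + 7·15; 2·10 + 0·3 + 1·15; 7·10 + 1·3 + 7·15) = (121, 35, 178)
w3 = Lw2 = (1437, 420, 2128)
Lw3 = (17173, 5002, 25375)
w3·Lw3 = 1437·17173 + 420·5002 + 2128·25375 = 80776441; w3·w3 = 1437·1437 + 420·420 + 2128·2128 = 6769753
λ ≈ 80776441/6769753 = 11.932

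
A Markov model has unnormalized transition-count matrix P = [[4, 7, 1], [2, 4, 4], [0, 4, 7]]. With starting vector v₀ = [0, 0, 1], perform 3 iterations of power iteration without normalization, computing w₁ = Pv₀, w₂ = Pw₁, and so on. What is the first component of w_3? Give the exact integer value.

543

w1 = Pv₀ = (1, 4, 7)
w2 = Pw1 = (39, 46, 65)
w3 = Pw2 = (543, 522, 639)
The requested component of w3 is 543.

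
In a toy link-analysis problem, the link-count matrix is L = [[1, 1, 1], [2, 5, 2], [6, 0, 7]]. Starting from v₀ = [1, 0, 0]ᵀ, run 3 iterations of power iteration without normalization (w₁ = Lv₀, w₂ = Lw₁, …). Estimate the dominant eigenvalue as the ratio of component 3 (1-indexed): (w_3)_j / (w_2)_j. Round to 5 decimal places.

w1 = Lv₀ = (1·1 + 1·0 + 1·0; 2·1 + 5·0 + 2·0; 6·1 + 0·0 + 7·0) = (1, 2, 6)
w2 = Lw1 = (1·1 + 1·2 + 1·6; 2·1 + 5·2 + 2·6; 6·1 + 0·2 + 7·6) = (9, 24, 48)
w3 = Lw2 = (81, 234, 390)
Ratio at component: 390 / 48 = 8.12500

8.12500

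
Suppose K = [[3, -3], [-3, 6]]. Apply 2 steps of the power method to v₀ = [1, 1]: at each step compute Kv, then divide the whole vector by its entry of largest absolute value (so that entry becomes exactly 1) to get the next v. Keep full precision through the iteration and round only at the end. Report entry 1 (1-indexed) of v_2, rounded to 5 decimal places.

Kv0 = (0.000000, 3.000000); divide by 3.000000 → v1 = (0.000000, 1.000000)
Kv1 = (-3.000000, 6.000000); divide by 6.000000 → v2 = (-0.500000, 1.000000)
Requested entry of v2: -9/18 = -0.50000

-0.50000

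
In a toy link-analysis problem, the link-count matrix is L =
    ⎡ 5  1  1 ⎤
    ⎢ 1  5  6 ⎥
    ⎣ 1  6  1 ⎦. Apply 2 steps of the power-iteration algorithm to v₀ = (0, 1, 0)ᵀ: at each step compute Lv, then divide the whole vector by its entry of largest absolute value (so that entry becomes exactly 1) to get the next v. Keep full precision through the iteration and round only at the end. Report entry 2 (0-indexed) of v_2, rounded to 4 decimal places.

Lv0 = (1.00000, 5.00000, 6.00000); divide by 6.00000 → v1 = (0.16667, 0.83333, 1.00000)
Lv1 = (2.66667, 10.33333, 6.16667); divide by 10.33333 → v2 = (0.25806, 1.00000, 0.59677)
Requested entry of v2: 37/62 = 0.5968

0.5968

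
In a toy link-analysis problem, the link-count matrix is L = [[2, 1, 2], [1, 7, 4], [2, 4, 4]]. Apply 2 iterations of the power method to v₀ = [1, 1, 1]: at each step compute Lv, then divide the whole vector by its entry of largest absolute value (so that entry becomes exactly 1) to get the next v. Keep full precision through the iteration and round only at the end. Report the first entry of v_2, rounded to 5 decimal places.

0.32558

Lv0 = (5.000000, 12.000000, 10.000000); divide by 12.000000 → v1 = (0.416667, 1.000000, 0.833333)
Lv1 = (3.500000, 10.750000, 8.166667); divide by 10.750000 → v2 = (0.325581, 1.000000, 0.759690)
Requested entry of v2: 42/129 = 0.32558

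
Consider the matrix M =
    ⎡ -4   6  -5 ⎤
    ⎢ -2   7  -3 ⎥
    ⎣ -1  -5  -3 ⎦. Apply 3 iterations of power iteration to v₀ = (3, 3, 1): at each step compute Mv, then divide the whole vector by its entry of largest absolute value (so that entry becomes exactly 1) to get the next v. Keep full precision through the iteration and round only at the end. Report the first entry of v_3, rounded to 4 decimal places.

Mv0 = (1.00000, 12.00000, -21.00000); divide by -21.00000 → v1 = (-0.04762, -0.57143, 1.00000)
Mv1 = (-8.23810, -6.90476, -0.09524); divide by -8.23810 → v2 = (1.00000, 0.83815, 0.01156)
Mv2 = (0.97110, 3.83237, -5.22543); divide by -5.22543 → v3 = (-0.18584, -0.73341, 1.00000)
Requested entry of v3: 168/-904 = -0.1858

-0.1858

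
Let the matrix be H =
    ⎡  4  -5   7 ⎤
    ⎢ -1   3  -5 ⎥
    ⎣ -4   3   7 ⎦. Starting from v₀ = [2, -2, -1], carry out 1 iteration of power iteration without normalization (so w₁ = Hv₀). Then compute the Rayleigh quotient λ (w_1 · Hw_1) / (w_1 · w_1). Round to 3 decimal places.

λ ≈ 5.214

w1 = Hv₀ = (11, -3, -21)
Hw1 = (-88, 85, -200)
w1·Hw1 = 11·(-88) + (-3)·85 + (-21)·(-200) = 2977; w1·w1 = 11·11 + (-3)·(-3) + (-21)·(-21) = 571
λ ≈ 2977/571 = 5.214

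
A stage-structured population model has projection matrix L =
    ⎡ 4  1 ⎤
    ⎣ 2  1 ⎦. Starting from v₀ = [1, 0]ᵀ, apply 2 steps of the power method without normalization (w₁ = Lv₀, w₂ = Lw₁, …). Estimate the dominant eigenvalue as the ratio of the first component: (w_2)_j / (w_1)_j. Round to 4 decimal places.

w1 = Lv₀ = (4·1 + 1·0; 2·1 + 1·0) = (4, 2)
w2 = Lw1 = (4·4 + 1·2; 2·4 + 1·2) = (18, 10)
Ratio at component: 18 / 4 = 4.5000

4.5000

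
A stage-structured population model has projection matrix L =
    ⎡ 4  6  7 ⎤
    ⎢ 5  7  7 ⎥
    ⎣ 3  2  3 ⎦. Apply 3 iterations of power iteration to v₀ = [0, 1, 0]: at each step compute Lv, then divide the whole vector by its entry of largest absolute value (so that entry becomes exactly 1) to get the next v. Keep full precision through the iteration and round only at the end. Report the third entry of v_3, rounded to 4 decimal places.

Lv0 = (6.00000, 7.00000, 2.00000); divide by 7.00000 → v1 = (0.85714, 1.00000, 0.28571)
Lv1 = (11.42857, 13.28571, 5.42857); divide by 13.28571 → v2 = (0.86022, 1.00000, 0.40860)
Lv2 = (12.30108, 14.16129, 5.80645); divide by 14.16129 → v3 = (0.86864, 1.00000, 0.41002)
Requested entry of v3: 540/1317 = 0.4100

0.4100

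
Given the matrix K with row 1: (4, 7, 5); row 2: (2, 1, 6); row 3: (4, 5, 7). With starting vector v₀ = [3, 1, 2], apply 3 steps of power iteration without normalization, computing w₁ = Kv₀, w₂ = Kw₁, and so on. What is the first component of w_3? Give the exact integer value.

5597

w1 = Kv₀ = (4·3 + 7·1 + 5·2; 2·3 + 1·1 + 6·2; 4·3 + 5·1 + 7·2) = (29, 19, 31)
w2 = Kw1 = (4·29 + 7·19 + 5·31; 2·29 + 1·19 + 6·31; 4·29 + 5·19 + 7·31) = (404, 263, 428)
w3 = Kw2 = (5597, 3639, 5927)
The requested component of w3 is 5597.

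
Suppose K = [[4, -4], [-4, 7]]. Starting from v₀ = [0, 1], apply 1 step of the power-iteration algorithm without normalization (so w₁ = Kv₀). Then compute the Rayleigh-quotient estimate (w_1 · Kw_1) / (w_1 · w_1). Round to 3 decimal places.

w1 = Kv₀ = (4·0 + (-4)·1; (-4)·0 + 7·1) = (-4, 7)
Kw1 = (-44, 65)
w1·Kw1 = (-4)·(-44) + 7·65 = 631; w1·w1 = (-4)·(-4) + 7·7 = 65
λ ≈ 631/65 = 9.708

λ ≈ 9.708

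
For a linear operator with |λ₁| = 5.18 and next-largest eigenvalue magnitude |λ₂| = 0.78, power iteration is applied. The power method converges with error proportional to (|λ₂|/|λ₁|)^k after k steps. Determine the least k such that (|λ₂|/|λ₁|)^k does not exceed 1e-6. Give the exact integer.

|λ₂/λ₁| = 0.78/5.18 = 0.15058
Need k ≥ ln(1e-6) / ln(0.15058) = -13.8155 / -1.8933 ≈ 7.297
Smallest integer k satisfying the bound: 8

8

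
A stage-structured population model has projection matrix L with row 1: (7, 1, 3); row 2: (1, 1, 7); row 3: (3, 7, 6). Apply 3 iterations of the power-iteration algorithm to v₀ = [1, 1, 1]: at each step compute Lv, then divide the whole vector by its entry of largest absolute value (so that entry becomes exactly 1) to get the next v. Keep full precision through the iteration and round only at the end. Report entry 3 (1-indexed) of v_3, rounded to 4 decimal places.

Lv0 = (11.00000, 9.00000, 16.00000); divide by 16.00000 → v1 = (0.68750, 0.56250, 1.00000)
Lv1 = (8.37500, 8.25000, 12.00000); divide by 12.00000 → v2 = (0.69792, 0.68750, 1.00000)
Lv2 = (8.57292, 8.38542, 12.90625); divide by 12.90625 → v3 = (0.66425, 0.64972, 1.00000)
Requested entry of v3: 2478/2478 = 1.0000

1.0000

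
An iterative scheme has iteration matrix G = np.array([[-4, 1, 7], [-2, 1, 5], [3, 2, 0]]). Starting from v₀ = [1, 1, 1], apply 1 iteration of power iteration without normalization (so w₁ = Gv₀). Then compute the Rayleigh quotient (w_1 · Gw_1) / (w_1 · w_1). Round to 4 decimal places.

4.8421

w1 = Gv₀ = ((-4)·1 + 1·1 + 7·1; (-2)·1 + 1·1 + 5·1; 3·1 + 2·1 + 0·1) = (4, 4, 5)
Gw1 = (23, 21, 20)
w1·Gw1 = 4·23 + 4·21 + 5·20 = 276; w1·w1 = 4·4 + 4·4 + 5·5 = 57
λ ≈ 276/57 = 4.8421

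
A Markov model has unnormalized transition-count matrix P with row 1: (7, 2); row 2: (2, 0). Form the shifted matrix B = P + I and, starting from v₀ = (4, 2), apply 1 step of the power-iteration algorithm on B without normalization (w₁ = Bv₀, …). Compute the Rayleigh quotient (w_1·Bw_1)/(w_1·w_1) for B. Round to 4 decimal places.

μ ≈ 8.5301

B = P + I has rows (8, 2); (2, 1)
w1 = Bv₀ = (36, 10)
Bw1 = (308, 82)
w1·Bw1 = 11908; w1·w1 = 1396; μ ≈ 11908/1396 = 8.5301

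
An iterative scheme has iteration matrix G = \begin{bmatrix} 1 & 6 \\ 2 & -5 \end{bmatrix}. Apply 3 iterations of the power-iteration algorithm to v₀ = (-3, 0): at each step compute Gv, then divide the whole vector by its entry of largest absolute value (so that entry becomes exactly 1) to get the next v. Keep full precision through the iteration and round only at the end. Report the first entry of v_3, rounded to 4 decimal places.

-0.5303

Gv0 = (-3.00000, -6.00000); divide by -6.00000 → v1 = (0.50000, 1.00000)
Gv1 = (6.50000, -4.00000); divide by 6.50000 → v2 = (1.00000, -0.61538)
Gv2 = (-2.69231, 5.07692); divide by 5.07692 → v3 = (-0.53030, 1.00000)
Requested entry of v3: 105/-198 = -0.5303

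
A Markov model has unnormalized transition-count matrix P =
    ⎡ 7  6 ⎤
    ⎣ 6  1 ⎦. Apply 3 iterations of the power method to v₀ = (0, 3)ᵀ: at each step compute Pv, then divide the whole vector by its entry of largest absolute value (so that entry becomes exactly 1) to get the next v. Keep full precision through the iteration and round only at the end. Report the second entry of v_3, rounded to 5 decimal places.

0.58244

Pv0 = (18.000000, 3.000000); divide by 18.000000 → v1 = (1.000000, 0.166667)
Pv1 = (8.000000, 6.166667); divide by 8.000000 → v2 = (1.000000, 0.770833)
Pv2 = (11.625000, 6.770833); divide by 11.625000 → v3 = (1.000000, 0.582437)
Requested entry of v3: 975/1674 = 0.58244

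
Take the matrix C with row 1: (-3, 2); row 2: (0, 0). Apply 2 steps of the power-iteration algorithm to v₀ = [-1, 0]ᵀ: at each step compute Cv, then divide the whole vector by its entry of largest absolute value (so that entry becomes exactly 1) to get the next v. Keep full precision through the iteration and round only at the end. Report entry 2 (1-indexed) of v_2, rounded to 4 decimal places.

Cv0 = (3.00000, 0.00000); divide by 3.00000 → v1 = (1.00000, 0.00000)
Cv1 = (-3.00000, 0.00000); divide by -3.00000 → v2 = (1.00000, 0.00000)
Requested entry of v2: 0/-9 = 0.0000

0.0000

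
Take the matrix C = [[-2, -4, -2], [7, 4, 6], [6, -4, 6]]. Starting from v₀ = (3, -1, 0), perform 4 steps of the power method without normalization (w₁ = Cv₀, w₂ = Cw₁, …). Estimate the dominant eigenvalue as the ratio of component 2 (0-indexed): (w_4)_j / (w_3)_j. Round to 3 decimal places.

10.622

w1 = Cv₀ = ((-2)·3 + (-4)·(-1) + (-2)·0; 7·3 + 4·(-1) + 6·0; 6·3 + (-4)·(-1) + 6·0) = (-2, 17, 22)
w2 = Cw1 = ((-2)·(-2) + (-4)·17 + (-2)·22; 7·(-2) + 4·17 + 6·22; 6·(-2) + (-4)·17 + 6·22) = (-108, 186, 52)
w3 = Cw2 = (-632, 300, -1080)
w4 = Cw3 = (2224, -9704, -11472)
Ratio at component: -11472 / -1080 = 10.622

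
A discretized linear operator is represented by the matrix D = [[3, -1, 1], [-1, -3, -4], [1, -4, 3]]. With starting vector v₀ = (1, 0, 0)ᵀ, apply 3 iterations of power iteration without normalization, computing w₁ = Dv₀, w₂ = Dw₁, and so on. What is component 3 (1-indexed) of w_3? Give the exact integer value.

w1 = Dv₀ = (3·1 + (-1)·0 + 1·0; (-1)·1 + (-3)·0 + (-4)·0; 1·1 + (-4)·0 + 3·0) = (3, -1, 1)
w2 = Dw1 = (3·3 + (-1)·(-1) + 1·1; (-1)·3 + (-3)·(-1) + (-4)·1; 1·3 + (-4)·(-1) + 3·1) = (11, -4, 10)
w3 = Dw2 = (47, -39, 57)
The requested component of w3 is 57.

57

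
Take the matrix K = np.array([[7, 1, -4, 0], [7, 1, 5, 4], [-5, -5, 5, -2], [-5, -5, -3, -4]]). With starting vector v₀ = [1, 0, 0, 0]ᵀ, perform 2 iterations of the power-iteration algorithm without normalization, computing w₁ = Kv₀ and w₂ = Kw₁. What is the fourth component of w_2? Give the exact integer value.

w1 = Kv₀ = (7·1 + 1·0 + (-4)·0 + 0·0; 7·1 + 1·0 + 5·0 + 4·0; (-5)·1 + (-5)·0 + 5·0 + (-2)·0; (-5)·1 + (-5)·0 + (-3)·0 + (-4)·0) = (7, 7, -5, -5)
w2 = Kw1 = (7·7 + 1·7 + (-4)·(-5) + 0·(-5); 7·7 + 1·7 + 5·(-5) + 4·(-5); (-5)·7 + (-5)·7 + 5·(-5) + (-2)·(-5); (-5)·7 + (-5)·7 + (-3)·(-5) + (-4)·(-5)) = (76, 11, -85, -35)
The requested component of w2 is -35.

-35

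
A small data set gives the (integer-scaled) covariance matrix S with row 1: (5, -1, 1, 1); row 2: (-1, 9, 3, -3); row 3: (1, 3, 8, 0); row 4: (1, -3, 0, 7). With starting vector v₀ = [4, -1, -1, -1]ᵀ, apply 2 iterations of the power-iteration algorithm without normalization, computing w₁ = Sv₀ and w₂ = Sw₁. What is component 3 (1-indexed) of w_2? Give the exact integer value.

w1 = Sv₀ = (19, -13, -7, 0)
w2 = Sw1 = (101, -157, -76, 58)
The requested component of w2 is -76.

-76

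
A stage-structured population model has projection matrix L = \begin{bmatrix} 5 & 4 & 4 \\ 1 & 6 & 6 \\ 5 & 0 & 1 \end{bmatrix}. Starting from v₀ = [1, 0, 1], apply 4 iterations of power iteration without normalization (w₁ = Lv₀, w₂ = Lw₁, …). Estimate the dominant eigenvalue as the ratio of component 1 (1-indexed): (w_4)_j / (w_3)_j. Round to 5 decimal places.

w1 = Lv₀ = (5·1 + 4·0 + 4·1; 1·1 + 6·0 + 6·1; 5·1 + 0·0 + 1·1) = (9, 7, 6)
w2 = Lw1 = (5·9 + 4·7 + 4·6; 1·9 + 6·7 + 6·6; 5·9 + 0·7 + 1·6) = (97, 87, 51)
w3 = Lw2 = (1037, 925, 536)
w4 = Lw3 = (11029, 9803, 5721)
Ratio at component: 11029 / 1037 = 10.63549

λ ≈ 10.63549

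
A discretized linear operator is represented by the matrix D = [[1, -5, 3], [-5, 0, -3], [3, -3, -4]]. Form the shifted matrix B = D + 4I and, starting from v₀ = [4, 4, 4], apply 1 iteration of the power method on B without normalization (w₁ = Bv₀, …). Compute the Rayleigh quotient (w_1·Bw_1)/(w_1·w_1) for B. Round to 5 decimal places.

9.16000

B = D + 4I has rows (5, -5, 3); (-5, 4, -3); (3, -3, 0)
w1 = Bv₀ = (5·4 + (-5)·4 + 3·4; (-5)·4 + 4·4 + (-3)·4; 3·4 + (-3)·4 + 0·4) = (12, -16, 0)
Bw1 = (140, -124, 84)
w1·Bw1 = 3664; w1·w1 = 400; μ ≈ 3664/400 = 9.16000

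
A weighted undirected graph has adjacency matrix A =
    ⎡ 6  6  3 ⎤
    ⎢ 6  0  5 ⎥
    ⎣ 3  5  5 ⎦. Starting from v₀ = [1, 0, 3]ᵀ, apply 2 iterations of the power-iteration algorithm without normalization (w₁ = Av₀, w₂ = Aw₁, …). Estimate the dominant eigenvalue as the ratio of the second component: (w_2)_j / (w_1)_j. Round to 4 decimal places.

λ ≈ 8.5714

w1 = Av₀ = (6·1 + 6·0 + 3·3; 6·1 + 0·0 + 5·3; 3·1 + 5·0 + 5·3) = (15, 21, 18)
w2 = Aw1 = (6·15 + 6·21 + 3·18; 6·15 + 0·21 + 5·18; 3·15 + 5·21 + 5·18) = (270, 180, 240)
Ratio at component: 180 / 21 = 8.5714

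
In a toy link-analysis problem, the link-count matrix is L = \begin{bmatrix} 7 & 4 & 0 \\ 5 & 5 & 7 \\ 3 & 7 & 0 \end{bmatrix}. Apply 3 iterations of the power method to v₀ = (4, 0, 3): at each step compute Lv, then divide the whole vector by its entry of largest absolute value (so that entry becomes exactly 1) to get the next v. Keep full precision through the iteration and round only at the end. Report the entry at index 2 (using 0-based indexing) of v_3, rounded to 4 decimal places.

Lv0 = (28.00000, 41.00000, 12.00000); divide by 41.00000 → v1 = (0.68293, 1.00000, 0.29268)
Lv1 = (8.78049, 10.46341, 9.04878); divide by 10.46341 → v2 = (0.83916, 1.00000, 0.86480)
Lv2 = (9.87413, 15.24942, 9.51748); divide by 15.24942 → v3 = (0.64751, 1.00000, 0.62412)
Requested entry of v3: 4083/6542 = 0.6241

0.6241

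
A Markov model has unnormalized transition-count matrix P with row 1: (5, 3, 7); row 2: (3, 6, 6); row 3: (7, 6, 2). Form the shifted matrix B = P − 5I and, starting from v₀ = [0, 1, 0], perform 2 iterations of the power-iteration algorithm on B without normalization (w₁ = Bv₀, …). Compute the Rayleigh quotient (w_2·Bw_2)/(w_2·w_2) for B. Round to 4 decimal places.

5.9050

B = P − 5I has rows (0, 3, 7); (3, 1, 6); (7, 6, -3)
w1 = Bv₀ = (0·0 + 3·1 + 7·0; 3·0 + 1·1 + 6·0; 7·0 + 6·1 + (-3)·0) = (3, 1, 6)
w2 = Bw1 = (0·3 + 3·1 + 7·6; 3·3 + 1·1 + 6·6; 7·3 + 6·1 + (-3)·6) = (45, 46, 9)
Bw2 = (201, 235, 564)
w2·Bw2 = 24931; w2·w2 = 4222; μ ≈ 24931/4222 = 5.9050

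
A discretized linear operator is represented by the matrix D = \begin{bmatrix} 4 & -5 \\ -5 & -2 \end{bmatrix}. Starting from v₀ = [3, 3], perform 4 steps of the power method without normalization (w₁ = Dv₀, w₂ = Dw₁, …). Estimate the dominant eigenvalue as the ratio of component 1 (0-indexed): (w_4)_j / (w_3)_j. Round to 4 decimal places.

λ ≈ -1.2487

w1 = Dv₀ = (-3, -21)
w2 = Dw1 = (93, 57)
w3 = Dw2 = (87, -579)
w4 = Dw3 = (3243, 723)
Ratio at component: 723 / -579 = -1.2487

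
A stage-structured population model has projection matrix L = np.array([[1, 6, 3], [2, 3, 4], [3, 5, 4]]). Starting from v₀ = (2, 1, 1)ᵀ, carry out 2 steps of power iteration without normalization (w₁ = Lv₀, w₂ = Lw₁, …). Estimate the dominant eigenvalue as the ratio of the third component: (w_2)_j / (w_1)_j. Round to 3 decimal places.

w1 = Lv₀ = (11, 11, 15)
w2 = Lw1 = (122, 115, 148)
Ratio at component: 148 / 15 = 9.867

9.867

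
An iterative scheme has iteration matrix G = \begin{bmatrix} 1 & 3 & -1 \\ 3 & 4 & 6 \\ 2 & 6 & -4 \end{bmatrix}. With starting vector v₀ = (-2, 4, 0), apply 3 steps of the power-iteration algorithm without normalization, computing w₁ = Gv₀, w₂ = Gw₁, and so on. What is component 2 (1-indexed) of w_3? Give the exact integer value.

820

w1 = Gv₀ = (10, 10, 20)
w2 = Gw1 = (20, 190, 0)
w3 = Gw2 = (590, 820, 1180)
The requested component of w3 is 820.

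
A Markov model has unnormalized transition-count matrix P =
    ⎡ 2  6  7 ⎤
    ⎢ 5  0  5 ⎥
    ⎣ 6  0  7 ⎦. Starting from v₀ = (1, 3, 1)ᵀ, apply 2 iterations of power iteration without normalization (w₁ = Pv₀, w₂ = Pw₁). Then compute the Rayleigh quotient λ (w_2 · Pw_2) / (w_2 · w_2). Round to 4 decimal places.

w1 = Pv₀ = (2·1 + 6·3 + 7·1; 5·1 + 0·3 + 5·1; 6·1 + 0·3 + 7·1) = (27, 10, 13)
w2 = Pw1 = (2·27 + 6·10 + 7·13; 5·27 + 0·10 + 5·13; 6·27 + 0·10 + 7·13) = (205, 200, 253)
Pw2 = (3381, 2290, 3001)
w2·Pw2 = 205·3381 + 200·2290 + 253·3001 = 1910358; w2·w2 = 205·205 + 200·200 + 253·253 = 146034
λ ≈ 1910358/146034 = 13.0816

13.0816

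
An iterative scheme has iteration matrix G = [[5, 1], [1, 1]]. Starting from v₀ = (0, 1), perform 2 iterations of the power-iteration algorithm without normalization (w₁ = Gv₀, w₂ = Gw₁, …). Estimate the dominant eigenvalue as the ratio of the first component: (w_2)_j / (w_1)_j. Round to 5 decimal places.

λ ≈ 6.00000

w1 = Gv₀ = (5·0 + 1·1; 1·0 + 1·1) = (1, 1)
w2 = Gw1 = (5·1 + 1·1; 1·1 + 1·1) = (6, 2)
Ratio at component: 6 / 1 = 6.00000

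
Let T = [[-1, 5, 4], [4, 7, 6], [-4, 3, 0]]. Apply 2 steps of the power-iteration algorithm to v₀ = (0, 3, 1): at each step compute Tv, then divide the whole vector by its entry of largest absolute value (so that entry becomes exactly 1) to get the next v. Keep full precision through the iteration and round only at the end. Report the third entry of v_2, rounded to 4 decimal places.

0.0157

Tv0 = (19.00000, 27.00000, 9.00000); divide by 27.00000 → v1 = (0.70370, 1.00000, 0.33333)
Tv1 = (5.62963, 11.81481, 0.18519); divide by 11.81481 → v2 = (0.47649, 1.00000, 0.01567)
Requested entry of v2: 5/319 = 0.0157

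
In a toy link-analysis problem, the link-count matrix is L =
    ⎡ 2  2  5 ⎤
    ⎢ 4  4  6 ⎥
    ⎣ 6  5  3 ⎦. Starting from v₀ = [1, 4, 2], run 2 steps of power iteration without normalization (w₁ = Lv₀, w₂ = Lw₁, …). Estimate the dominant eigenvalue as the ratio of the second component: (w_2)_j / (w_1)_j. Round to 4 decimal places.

w1 = Lv₀ = (20, 32, 32)
w2 = Lw1 = (264, 400, 376)
Ratio at component: 400 / 32 = 12.5000

λ ≈ 12.5000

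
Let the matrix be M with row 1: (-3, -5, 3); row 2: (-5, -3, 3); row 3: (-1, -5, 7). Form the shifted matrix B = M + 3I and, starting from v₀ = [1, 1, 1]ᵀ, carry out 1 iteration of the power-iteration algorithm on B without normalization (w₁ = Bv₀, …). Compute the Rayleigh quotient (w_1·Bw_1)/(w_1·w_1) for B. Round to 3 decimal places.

B = M + 3I has rows (0, -5, 3); (-5, 0, 3); (-1, -5, 10)
w1 = Bv₀ = (-2, -2, 4)
Bw1 = (22, 22, 52)
w1·Bw1 = 120; w1·w1 = 24; μ ≈ 120/24 = 5.000

5.000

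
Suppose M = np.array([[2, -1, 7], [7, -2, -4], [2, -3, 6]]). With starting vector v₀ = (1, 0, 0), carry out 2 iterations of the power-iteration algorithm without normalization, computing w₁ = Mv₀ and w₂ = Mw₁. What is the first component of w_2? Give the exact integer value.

11

w1 = Mv₀ = (2, 7, 2)
w2 = Mw1 = (11, -8, -5)
The requested component of w2 is 11.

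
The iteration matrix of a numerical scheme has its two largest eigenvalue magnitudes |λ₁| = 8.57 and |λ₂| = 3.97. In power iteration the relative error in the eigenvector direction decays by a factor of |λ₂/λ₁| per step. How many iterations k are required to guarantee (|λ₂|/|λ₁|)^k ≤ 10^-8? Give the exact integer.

24

|λ₂/λ₁| = 3.97/8.57 = 0.46324
Need k ≥ ln(10^-8) / ln(0.46324) = -18.4207 / -0.7695 ≈ 23.938
Smallest integer k satisfying the bound: 24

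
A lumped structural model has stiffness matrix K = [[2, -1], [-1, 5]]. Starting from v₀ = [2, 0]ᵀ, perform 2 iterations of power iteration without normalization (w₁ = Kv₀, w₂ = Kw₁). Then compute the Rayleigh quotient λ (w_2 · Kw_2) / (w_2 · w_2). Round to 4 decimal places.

λ ≈ 4.9324

w1 = Kv₀ = (2·2 + (-1)·0; (-1)·2 + 5·0) = (4, -2)
w2 = Kw1 = (2·4 + (-1)·(-2); (-1)·4 + 5·(-2)) = (10, -14)
Kw2 = (34, -80)
w2·Kw2 = 10·34 + (-14)·(-80) = 1460; w2·w2 = 10·10 + (-14)·(-14) = 296
λ ≈ 1460/296 = 4.9324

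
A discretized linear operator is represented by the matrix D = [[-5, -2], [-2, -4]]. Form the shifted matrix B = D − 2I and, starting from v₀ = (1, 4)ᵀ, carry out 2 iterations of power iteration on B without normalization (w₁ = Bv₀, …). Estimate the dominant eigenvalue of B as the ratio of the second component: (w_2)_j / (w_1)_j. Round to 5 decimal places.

B = D − 2I has rows (-7, -2); (-2, -6)
w1 = Bv₀ = (-15, -26)
w2 = Bw1 = (157, 186)
Ratio: 186/-26 = -7.15385

-7.15385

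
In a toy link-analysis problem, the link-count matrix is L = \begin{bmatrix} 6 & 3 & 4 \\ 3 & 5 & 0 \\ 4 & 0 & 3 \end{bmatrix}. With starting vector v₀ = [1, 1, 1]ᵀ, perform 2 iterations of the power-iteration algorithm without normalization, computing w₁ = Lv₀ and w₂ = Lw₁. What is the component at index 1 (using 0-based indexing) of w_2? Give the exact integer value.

w1 = Lv₀ = (6·1 + 3·1 + 4·1; 3·1 + 5·1 + 0·1; 4·1 + 0·1 + 3·1) = (13, 8, 7)
w2 = Lw1 = (6·13 + 3·8 + 4·7; 3·13 + 5·8 + 0·7; 4·13 + 0·8 + 3·7) = (130, 79, 73)
The requested component of w2 is 79.

79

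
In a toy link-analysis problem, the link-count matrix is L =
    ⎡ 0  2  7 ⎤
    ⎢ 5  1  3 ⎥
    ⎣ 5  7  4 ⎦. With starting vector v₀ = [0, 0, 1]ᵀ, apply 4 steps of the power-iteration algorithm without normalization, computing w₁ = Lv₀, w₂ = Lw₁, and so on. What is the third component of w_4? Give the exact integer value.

w1 = Lv₀ = (0·0 + 2·0 + 7·1; 5·0 + 1·0 + 3·1; 5·0 + 7·0 + 4·1) = (7, 3, 4)
w2 = Lw1 = (0·7 + 2·3 + 7·4; 5·7 + 1·3 + 3·4; 5·7 + 7·3 + 4·4) = (34, 50, 72)
w3 = Lw2 = (604, 436, 808)
w4 = Lw3 = (6528, 5880, 9304)
The requested component of w4 is 9304.

9304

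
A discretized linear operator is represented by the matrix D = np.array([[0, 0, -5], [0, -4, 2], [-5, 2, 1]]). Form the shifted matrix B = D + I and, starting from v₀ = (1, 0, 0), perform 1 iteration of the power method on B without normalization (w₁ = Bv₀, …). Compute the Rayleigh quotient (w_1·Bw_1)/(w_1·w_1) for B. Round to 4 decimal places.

B = D + I has rows (1, 0, -5); (0, -3, 2); (-5, 2, 2)
w1 = Bv₀ = (1·1 + 0·0 + (-5)·0; 0·1 + (-3)·0 + 2·0; (-5)·1 + 2·0 + 2·0) = (1, 0, -5)
Bw1 = (26, -10, -15)
w1·Bw1 = 101; w1·w1 = 26; μ ≈ 101/26 = 3.8846

3.8846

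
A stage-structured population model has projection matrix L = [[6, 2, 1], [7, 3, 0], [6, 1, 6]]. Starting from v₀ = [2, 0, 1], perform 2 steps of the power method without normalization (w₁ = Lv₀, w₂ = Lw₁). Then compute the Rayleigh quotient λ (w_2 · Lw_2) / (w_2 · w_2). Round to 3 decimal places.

w1 = Lv₀ = (13, 14, 18)
w2 = Lw1 = (124, 133, 200)
Lw2 = (1210, 1267, 2077)
w2·Lw2 = 124·1210 + 133·1267 + 200·2077 = 733951; w2·w2 = 124·124 + 133·133 + 200·200 = 73065
λ ≈ 733951/73065 = 10.045

λ ≈ 10.045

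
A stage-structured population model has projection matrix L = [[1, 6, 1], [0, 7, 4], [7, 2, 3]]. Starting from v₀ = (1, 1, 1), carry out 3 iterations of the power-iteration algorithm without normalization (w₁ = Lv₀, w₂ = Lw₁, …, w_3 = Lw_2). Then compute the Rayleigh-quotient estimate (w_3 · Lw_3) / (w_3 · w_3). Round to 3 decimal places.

10.678

w1 = Lv₀ = (1·1 + 6·1 + 1·1; 0·1 + 7·1 + 4·1; 7·1 + 2·1 + 3·1) = (8, 11, 12)
w2 = Lw1 = (1·8 + 6·11 + 1·12; 0·8 + 7·11 + 4·12; 7·8 + 2·11 + 3·12) = (86, 125, 114)
w3 = Lw2 = (950, 1331, 1194)
Lw3 = (10130, 14093, 12894)
w3·Lw3 = 950·10130 + 1331·14093 + 1194·12894 = 43776719; w3·w3 = 950·950 + 1331·1331 + 1194·1194 = 4099697
λ ≈ 43776719/4099697 = 10.678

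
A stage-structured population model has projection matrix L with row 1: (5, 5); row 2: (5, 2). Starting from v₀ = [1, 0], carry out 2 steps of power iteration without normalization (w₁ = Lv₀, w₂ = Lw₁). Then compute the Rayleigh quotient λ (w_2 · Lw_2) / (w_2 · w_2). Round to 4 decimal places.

w1 = Lv₀ = (5·1 + 5·0; 5·1 + 2·0) = (5, 5)
w2 = Lw1 = (5·5 + 5·5; 5·5 + 2·5) = (50, 35)
Lw2 = (425, 320)
w2·Lw2 = 50·425 + 35·320 = 32450; w2·w2 = 50·50 + 35·35 = 3725
λ ≈ 32450/3725 = 8.7114

λ ≈ 8.7114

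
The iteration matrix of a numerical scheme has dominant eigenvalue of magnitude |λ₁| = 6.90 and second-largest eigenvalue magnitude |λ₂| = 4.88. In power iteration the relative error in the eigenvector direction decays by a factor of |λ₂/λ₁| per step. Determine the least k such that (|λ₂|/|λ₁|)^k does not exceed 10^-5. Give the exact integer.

|λ₂/λ₁| = 4.88/6.90 = 0.70725
Need k ≥ ln(10^-5) / ln(0.70725) = -11.5129 / -0.3464 ≈ 33.238
Smallest integer k satisfying the bound: 34

34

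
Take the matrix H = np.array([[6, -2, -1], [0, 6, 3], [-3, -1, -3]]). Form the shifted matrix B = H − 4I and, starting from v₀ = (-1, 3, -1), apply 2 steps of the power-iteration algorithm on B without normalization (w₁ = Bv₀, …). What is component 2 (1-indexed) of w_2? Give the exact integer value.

27

B = H − 4I has rows (2, -2, -1); (0, 2, 3); (-3, -1, -7)
w1 = Bv₀ = (-7, 3, 7)
w2 = Bw1 = (-27, 27, -31)
Requested component of w2: 27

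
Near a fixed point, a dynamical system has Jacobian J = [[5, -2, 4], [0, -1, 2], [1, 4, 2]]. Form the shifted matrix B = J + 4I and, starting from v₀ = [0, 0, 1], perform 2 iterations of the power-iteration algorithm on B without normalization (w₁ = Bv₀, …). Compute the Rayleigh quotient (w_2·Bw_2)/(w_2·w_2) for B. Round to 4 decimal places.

μ ≈ 10.3449

B = J + 4I has rows (9, -2, 4); (0, 3, 2); (1, 4, 6)
w1 = Bv₀ = (4, 2, 6)
w2 = Bw1 = (56, 18, 48)
Bw2 = (660, 150, 416)
w2·Bw2 = 59628; w2·w2 = 5764; μ ≈ 59628/5764 = 10.3449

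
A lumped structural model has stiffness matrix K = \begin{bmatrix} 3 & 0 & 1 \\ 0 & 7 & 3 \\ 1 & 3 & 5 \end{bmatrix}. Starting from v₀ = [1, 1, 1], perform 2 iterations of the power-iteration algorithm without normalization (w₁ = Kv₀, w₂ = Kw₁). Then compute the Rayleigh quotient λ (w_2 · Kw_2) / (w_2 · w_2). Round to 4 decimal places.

λ ≈ 9.1782

w1 = Kv₀ = (4, 10, 9)
w2 = Kw1 = (21, 97, 79)
Kw2 = (142, 916, 707)
w2·Kw2 = 21·142 + 97·916 + 79·707 = 147687; w2·w2 = 21·21 + 97·97 + 79·79 = 16091
λ ≈ 147687/16091 = 9.1782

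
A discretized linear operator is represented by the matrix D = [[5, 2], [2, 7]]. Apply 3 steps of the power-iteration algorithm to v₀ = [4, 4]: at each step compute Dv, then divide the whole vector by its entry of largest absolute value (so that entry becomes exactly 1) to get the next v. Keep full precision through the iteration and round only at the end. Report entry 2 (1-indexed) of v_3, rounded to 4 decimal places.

1.0000

Dv0 = (28.00000, 36.00000); divide by 36.00000 → v1 = (0.77778, 1.00000)
Dv1 = (5.88889, 8.55556); divide by 8.55556 → v2 = (0.68831, 1.00000)
Dv2 = (5.44156, 8.37662); divide by 8.37662 → v3 = (0.64961, 1.00000)
Requested entry of v3: 2580/2580 = 1.0000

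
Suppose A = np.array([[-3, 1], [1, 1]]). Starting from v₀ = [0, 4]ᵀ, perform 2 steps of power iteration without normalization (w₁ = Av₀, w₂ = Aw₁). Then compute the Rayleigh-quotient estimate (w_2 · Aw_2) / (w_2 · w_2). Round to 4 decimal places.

w1 = Av₀ = (4, 4)
w2 = Aw1 = (-8, 8)
Aw2 = (32, 0)
w2·Aw2 = (-8)·32 + 8·0 = -256; w2·w2 = (-8)·(-8) + 8·8 = 128
λ ≈ -256/128 = -2.0000

-2.0000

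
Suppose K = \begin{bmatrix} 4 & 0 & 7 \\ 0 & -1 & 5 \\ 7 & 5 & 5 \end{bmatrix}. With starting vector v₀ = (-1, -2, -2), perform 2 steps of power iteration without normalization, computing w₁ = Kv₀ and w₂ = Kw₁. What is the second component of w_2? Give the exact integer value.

w1 = Kv₀ = (-18, -8, -27)
w2 = Kw1 = (-261, -127, -301)
The requested component of w2 is -127.

-127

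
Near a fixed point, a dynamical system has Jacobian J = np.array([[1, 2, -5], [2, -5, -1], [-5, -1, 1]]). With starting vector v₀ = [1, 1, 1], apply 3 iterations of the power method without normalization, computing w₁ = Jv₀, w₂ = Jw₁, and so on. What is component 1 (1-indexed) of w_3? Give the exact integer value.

w1 = Jv₀ = (-2, -4, -5)
w2 = Jw1 = (15, 21, 9)
w3 = Jw2 = (12, -84, -87)
The requested component of w3 is 12.

12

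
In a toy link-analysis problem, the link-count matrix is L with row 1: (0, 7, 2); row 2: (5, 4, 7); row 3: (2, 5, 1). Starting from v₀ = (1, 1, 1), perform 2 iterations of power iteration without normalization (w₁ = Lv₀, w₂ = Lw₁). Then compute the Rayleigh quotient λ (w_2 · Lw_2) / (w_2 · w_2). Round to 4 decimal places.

11.6278

w1 = Lv₀ = (0·1 + 7·1 + 2·1; 5·1 + 4·1 + 7·1; 2·1 + 5·1 + 1·1) = (9, 16, 8)
w2 = Lw1 = (0·9 + 7·16 + 2·8; 5·9 + 4·16 + 7·8; 2·9 + 5·16 + 1·8) = (128, 165, 106)
Lw2 = (1367, 2042, 1187)
w2·Lw2 = 128·1367 + 165·2042 + 106·1187 = 637728; w2·w2 = 128·128 + 165·165 + 106·106 = 54845
λ ≈ 637728/54845 = 11.6278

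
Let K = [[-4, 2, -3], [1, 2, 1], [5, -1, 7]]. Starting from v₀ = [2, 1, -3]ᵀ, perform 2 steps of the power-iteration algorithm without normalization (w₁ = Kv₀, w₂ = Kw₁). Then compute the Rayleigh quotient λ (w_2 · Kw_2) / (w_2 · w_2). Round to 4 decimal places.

λ ≈ 4.8903

w1 = Kv₀ = ((-4)·2 + 2·1 + (-3)·(-3); 1·2 + 2·1 + 1·(-3); 5·2 + (-1)·1 + 7·(-3)) = (3, 1, -12)
w2 = Kw1 = ((-4)·3 + 2·1 + (-3)·(-12); 1·3 + 2·1 + 1·(-12); 5·3 + (-1)·1 + 7·(-12)) = (26, -7, -70)
Kw2 = (92, -58, -353)
w2·Kw2 = 26·92 + (-7)·(-58) + (-70)·(-353) = 27508; w2·w2 = 26·26 + (-7)·(-7) + (-70)·(-70) = 5625
λ ≈ 27508/5625 = 4.8903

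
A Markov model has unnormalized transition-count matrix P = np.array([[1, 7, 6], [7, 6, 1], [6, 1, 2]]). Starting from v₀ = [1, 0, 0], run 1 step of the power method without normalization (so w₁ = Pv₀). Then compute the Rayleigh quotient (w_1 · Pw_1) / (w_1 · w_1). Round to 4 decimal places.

w1 = Pv₀ = (1·1 + 7·0 + 6·0; 7·1 + 6·0 + 1·0; 6·1 + 1·0 + 2·0) = (1, 7, 6)
Pw1 = (86, 55, 25)
w1·Pw1 = 1·86 + 7·55 + 6·25 = 621; w1·w1 = 1·1 + 7·7 + 6·6 = 86
λ ≈ 621/86 = 7.2209

λ ≈ 7.2209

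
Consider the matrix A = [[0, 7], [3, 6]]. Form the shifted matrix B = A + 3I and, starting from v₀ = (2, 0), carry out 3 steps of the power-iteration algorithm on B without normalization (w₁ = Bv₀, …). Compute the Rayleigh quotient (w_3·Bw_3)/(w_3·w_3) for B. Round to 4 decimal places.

11.4764

B = A + 3I has rows (3, 7); (3, 9)
w1 = Bv₀ = (6, 6)
w2 = Bw1 = (60, 72)
w3 = Bw2 = (684, 828)
Bw3 = (7848, 9504)
w3·Bw3 = 13237344; w3·w3 = 1153440; μ ≈ 13237344/1153440 = 11.4764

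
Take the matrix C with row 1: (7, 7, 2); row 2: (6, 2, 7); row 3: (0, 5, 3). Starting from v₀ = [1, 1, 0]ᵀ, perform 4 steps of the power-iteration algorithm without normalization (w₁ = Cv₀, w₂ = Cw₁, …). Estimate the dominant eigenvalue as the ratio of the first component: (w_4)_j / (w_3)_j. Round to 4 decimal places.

w1 = Cv₀ = (7·1 + 7·1 + 2·0; 6·1 + 2·1 + 7·0; 0·1 + 5·1 + 3·0) = (14, 8, 5)
w2 = Cw1 = (7·14 + 7·8 + 2·5; 6·14 + 2·8 + 7·5; 0·14 + 5·8 + 3·5) = (164, 135, 55)
w3 = Cw2 = (2203, 1639, 840)
w4 = Cw3 = (28574, 22376, 10715)
Ratio at component: 28574 / 2203 = 12.9705

λ ≈ 12.9705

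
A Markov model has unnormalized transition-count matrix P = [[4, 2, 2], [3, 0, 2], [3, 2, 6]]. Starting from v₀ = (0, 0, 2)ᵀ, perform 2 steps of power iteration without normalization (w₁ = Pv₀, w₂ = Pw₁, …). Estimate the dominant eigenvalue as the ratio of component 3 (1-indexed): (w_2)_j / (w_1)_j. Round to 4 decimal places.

7.6667

w1 = Pv₀ = (4, 4, 12)
w2 = Pw1 = (48, 36, 92)
Ratio at component: 92 / 12 = 7.6667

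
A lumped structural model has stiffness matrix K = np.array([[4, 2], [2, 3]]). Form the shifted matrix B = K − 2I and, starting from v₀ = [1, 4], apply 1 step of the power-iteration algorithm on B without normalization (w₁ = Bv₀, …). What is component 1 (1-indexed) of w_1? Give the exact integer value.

B = K − 2I has rows (2, 2); (2, 1)
w1 = Bv₀ = (2·1 + 2·4; 2·1 + 1·4) = (10, 6)
Requested component of w1: 10

10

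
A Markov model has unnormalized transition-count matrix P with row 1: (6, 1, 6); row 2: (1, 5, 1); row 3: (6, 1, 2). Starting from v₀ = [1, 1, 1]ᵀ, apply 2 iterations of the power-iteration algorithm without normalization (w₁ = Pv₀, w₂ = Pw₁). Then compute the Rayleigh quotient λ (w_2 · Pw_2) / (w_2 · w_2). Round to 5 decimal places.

w1 = Pv₀ = (6·1 + 1·1 + 6·1; 1·1 + 5·1 + 1·1; 6·1 + 1·1 + 2·1) = (13, 7, 9)
w2 = Pw1 = (6·13 + 1·7 + 6·9; 1·13 + 5·7 + 1·9; 6·13 + 1·7 + 2·9) = (139, 57, 103)
Pw2 = (1509, 527, 1097)
w2·Pw2 = 139·1509 + 57·527 + 103·1097 = 352781; w2·w2 = 139·139 + 57·57 + 103·103 = 33179
λ ≈ 352781/33179 = 10.63266

λ ≈ 10.63266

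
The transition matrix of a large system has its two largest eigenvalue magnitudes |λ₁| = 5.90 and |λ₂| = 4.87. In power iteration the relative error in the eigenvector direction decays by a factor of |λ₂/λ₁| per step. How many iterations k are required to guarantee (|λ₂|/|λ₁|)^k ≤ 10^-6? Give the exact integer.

73

|λ₂/λ₁| = 4.87/5.90 = 0.82542
Need k ≥ ln(10^-6) / ln(0.82542) = -13.8155 / -0.1919 ≈ 72.009
Smallest integer k satisfying the bound: 73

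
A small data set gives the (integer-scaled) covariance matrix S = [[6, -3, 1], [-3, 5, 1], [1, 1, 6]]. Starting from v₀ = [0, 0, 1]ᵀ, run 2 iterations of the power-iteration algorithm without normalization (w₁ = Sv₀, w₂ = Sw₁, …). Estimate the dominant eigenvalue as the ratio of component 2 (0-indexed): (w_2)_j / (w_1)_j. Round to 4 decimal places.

w1 = Sv₀ = (1, 1, 6)
w2 = Sw1 = (9, 8, 38)
Ratio at component: 38 / 6 = 6.3333

6.3333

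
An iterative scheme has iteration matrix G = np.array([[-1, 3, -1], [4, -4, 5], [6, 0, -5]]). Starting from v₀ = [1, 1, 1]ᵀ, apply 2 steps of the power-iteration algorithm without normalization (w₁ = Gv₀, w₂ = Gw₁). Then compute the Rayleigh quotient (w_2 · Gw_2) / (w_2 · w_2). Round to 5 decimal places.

-5.66667

w1 = Gv₀ = (1, 5, 1)
w2 = Gw1 = (13, -11, 1)
Gw2 = (-47, 101, 73)
w2·Gw2 = 13·(-47) + (-11)·101 + 1·73 = -1649; w2·w2 = 13·13 + (-11)·(-11) + 1·1 = 291
λ ≈ -1649/291 = -5.66667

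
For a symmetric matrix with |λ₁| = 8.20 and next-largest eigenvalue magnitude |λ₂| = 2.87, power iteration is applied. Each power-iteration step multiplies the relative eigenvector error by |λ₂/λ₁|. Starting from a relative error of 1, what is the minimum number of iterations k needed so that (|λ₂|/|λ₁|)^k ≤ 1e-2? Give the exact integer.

|λ₂/λ₁| = 2.87/8.20 = 0.35000
Need k ≥ ln(1e-2) / ln(0.35000) = -4.6052 / -1.0498 ≈ 4.387
Smallest integer k satisfying the bound: 5

5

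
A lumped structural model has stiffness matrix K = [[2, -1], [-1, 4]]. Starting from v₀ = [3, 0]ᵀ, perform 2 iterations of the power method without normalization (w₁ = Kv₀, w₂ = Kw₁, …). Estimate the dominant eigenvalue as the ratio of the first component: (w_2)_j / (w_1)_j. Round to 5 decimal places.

w1 = Kv₀ = (2·3 + (-1)·0; (-1)·3 + 4·0) = (6, -3)
w2 = Kw1 = (2·6 + (-1)·(-3); (-1)·6 + 4·(-3)) = (15, -18)
Ratio at component: 15 / 6 = 2.50000

λ ≈ 2.50000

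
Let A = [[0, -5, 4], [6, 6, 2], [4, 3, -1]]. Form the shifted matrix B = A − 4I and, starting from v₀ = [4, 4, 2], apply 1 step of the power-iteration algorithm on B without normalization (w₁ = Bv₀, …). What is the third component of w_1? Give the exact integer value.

B = A − 4I has rows (-4, -5, 4); (6, 2, 2); (4, 3, -5)
w1 = Bv₀ = (-28, 36, 18)
Requested component of w1: 18

18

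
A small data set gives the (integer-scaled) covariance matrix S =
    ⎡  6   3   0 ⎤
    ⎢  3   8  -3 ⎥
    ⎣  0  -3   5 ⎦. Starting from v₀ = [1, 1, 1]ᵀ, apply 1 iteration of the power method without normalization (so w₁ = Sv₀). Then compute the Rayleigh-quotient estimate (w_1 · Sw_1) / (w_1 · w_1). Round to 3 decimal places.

9.087

w1 = Sv₀ = (9, 8, 2)
Sw1 = (78, 85, -14)
w1·Sw1 = 9·78 + 8·85 + 2·(-14) = 1354; w1·w1 = 9·9 + 8·8 + 2·2 = 149
λ ≈ 1354/149 = 9.087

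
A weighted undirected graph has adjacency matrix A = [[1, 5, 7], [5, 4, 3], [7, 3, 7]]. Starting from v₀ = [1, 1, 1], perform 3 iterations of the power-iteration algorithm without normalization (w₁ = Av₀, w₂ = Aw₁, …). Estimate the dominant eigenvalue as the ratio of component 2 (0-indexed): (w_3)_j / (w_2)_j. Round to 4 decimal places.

14.4634

w1 = Av₀ = (13, 12, 17)
w2 = Aw1 = (192, 164, 246)
w3 = Aw2 = (2734, 2354, 3558)
Ratio at component: 3558 / 246 = 14.4634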